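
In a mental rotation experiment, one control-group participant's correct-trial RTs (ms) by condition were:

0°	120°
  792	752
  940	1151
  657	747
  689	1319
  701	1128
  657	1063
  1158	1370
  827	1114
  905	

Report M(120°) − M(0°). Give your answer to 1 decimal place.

266.5 ms

M(0°) = 7326/9 = 814.000
M(120°) = 8644/8 = 1080.500
Difference = 1080.500 − 814.000 = 266.500 ms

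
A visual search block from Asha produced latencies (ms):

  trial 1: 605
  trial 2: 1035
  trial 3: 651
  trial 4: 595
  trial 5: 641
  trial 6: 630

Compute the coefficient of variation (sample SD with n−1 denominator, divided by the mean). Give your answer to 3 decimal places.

0.244

n = 6, Σ = 4157, M = 692.8333
Σ(x−M)² = 142748.833; s = √(142748.833/5) = 168.9668
CV = 168.9668 / 692.8333 = 0.24388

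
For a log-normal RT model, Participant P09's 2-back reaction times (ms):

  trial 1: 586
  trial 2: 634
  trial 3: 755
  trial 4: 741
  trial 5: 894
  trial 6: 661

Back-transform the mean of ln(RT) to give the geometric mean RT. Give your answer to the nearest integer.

705 ms

ln(RT): 6.3733, 6.4520, 6.6267, 6.6080, 6.7957, 6.4938
Mean ln(RT) = 39.3495/6 = 6.55826
Geometric mean = exp(6.55826) = 705.04 ms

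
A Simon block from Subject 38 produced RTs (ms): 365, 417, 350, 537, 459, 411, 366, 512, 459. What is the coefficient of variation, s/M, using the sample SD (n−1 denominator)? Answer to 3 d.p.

n = 9, Σ = 3876, M = 430.6667
Σ(x−M)² = 35102.000; s = √(35102.000/8) = 66.2401
CV = 66.2401 / 430.6667 = 0.15381

0.154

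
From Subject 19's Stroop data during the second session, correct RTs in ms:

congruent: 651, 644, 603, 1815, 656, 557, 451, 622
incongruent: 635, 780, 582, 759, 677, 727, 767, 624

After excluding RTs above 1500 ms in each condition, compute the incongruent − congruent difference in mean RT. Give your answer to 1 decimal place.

congruent: exclude 1815
M(congruent) = 4184/7 = 597.714
M(incongruent) = 5551/8 = 693.875
Difference = 693.875 − 597.714 = 96.161 ms

96.2 ms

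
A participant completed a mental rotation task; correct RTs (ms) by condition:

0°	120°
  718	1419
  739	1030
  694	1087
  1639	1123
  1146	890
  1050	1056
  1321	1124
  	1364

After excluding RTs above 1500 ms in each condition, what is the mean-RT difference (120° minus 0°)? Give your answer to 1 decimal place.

0°: exclude 1639
M(0°) = 5668/6 = 944.667
M(120°) = 9093/8 = 1136.625
Difference = 1136.625 − 944.667 = 191.958 ms

192.0 ms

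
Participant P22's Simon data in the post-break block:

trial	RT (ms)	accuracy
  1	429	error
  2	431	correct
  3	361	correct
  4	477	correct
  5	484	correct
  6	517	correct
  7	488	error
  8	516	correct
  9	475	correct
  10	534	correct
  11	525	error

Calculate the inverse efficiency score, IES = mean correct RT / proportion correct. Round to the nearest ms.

652 ms

Correct trials (n=8): 431, 361, 477, 484, 517, 516, 475, 534
Mean correct RT = 3795/8 = 474.3750 ms
Proportion correct = 8/11
IES = 474.3750 / (8/11) = 652.266 ms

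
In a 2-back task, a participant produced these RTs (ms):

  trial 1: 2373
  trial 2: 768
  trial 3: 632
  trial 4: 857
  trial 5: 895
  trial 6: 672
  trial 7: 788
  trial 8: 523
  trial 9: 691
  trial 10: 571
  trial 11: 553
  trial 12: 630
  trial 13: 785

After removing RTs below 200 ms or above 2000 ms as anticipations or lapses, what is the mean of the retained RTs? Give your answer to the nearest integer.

Excluded: 2373
Retained (n=12): Σ = 8365
Mean = 8365/12 = 697.0833

697 ms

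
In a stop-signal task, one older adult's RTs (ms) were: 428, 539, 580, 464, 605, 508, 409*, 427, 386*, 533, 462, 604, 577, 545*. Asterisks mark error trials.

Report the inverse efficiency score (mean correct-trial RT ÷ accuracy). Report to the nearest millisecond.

Correct trials (n=11): 428, 539, 580, 464, 605, 508, 427, 533, 462, 604, 577
Mean correct RT = 5727/11 = 520.6364 ms
Proportion correct = 11/14
IES = 520.6364 / (11/14) = 662.628 ms

663 ms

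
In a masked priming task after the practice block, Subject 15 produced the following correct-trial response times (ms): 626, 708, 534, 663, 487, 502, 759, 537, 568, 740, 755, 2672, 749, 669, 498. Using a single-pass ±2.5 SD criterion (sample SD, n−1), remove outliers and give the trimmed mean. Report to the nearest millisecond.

628 ms

n = 15, ΣRT = 11467, M = 764.467
Σ(x−M)² = 4041747.73; s = √(4041747.73/14) = 537.305
Cutoffs: 764.467 ± 2.5·537.305 → [-578.8, 2107.7]
Outside: 2672 → excluded.
Retained (n=14): Σ = 8795, mean = 8795/14 = 628.214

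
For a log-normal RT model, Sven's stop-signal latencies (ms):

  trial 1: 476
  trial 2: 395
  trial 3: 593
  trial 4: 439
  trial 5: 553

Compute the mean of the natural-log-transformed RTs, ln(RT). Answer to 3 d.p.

ln(RT): 6.1654, 5.9789, 6.3852, 6.0845, 6.3154
Σ ln(RT) = 30.9294
Mean = 30.9294/5 = 6.18587

6.186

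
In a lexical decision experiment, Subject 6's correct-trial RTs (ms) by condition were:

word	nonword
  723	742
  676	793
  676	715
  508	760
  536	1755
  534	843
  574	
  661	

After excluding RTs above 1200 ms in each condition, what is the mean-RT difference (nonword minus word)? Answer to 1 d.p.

159.6 ms

nonword: exclude 1755
M(word) = 4888/8 = 611.000
M(nonword) = 3853/5 = 770.600
Difference = 770.600 − 611.000 = 159.600 ms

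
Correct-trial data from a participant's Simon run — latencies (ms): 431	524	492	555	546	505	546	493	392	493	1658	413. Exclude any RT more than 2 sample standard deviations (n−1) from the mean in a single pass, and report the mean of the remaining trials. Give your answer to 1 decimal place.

490.0 ms

n = 12, ΣRT = 7048, M = 587.333
Σ(x−M)² = 1281452.67; s = √(1281452.67/11) = 341.315
Cutoffs: 587.333 ± 2·341.315 → [-95.3, 1270.0]
Outside: 1658 → excluded.
Retained (n=11): Σ = 5390, mean = 5390/11 = 490.000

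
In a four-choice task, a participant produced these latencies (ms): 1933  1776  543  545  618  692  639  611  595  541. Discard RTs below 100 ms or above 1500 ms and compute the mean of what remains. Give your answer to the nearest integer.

Excluded: 1776, 1933
Retained (n=8): Σ = 4784
Mean = 4784/8 = 598.0000

598 ms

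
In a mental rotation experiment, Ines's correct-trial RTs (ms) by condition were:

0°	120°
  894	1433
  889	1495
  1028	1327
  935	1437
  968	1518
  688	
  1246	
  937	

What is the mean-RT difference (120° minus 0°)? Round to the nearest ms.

M(0°) = 7585/8 = 948.125
M(120°) = 7210/5 = 1442.000
Difference = 1442.000 − 948.125 = 493.875 ms

494 ms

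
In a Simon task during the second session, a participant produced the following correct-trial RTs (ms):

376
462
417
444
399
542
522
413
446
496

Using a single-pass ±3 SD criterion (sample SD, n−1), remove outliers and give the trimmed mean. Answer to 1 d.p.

451.7 ms

n = 10, ΣRT = 4517, M = 451.700
Σ(x−M)² = 26466.10; s = √(26466.10/9) = 54.228
Cutoffs: 451.700 ± 3·54.228 → [289.0, 614.4]
No RTs fall outside the cutoffs; all 10 retained. Mean = 4517/10 = 451.700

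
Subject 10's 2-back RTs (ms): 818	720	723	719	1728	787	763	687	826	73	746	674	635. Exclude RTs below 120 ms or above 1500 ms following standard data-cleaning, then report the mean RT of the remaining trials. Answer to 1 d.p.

736.2 ms

Excluded: 73, 1728
Retained (n=11): Σ = 8098
Mean = 8098/11 = 736.1818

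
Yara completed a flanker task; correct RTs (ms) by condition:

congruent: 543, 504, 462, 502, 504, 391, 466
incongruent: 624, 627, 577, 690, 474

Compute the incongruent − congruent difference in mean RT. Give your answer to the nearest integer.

117 ms

M(congruent) = 3372/7 = 481.714
M(incongruent) = 2992/5 = 598.400
Difference = 598.400 − 481.714 = 116.686 ms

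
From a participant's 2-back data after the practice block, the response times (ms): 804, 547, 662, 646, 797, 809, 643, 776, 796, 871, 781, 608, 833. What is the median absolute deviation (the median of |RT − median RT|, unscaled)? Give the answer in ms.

Sorted: 547, 608, 643, 646, 662, 776, 781, 796, 797, 804, 809, 833, 871 → median = 781
|x − 781|: 23, 234, 119, 135, 16, 28, 138, 5, 15, 90, 0, 173, 52
Sorted deviations: 0, 5, 15, 16, 23, 28, 52, 90, 119, 135, 138, 173, 234 → MAD = 52

52 ms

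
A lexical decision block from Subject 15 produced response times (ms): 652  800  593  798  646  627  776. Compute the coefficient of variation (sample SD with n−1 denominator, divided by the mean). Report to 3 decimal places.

0.127

n = 7, Σ = 4892, M = 698.8571
Σ(x−M)² = 47368.857; s = √(47368.857/6) = 88.8527
CV = 88.8527 / 698.8571 = 0.12714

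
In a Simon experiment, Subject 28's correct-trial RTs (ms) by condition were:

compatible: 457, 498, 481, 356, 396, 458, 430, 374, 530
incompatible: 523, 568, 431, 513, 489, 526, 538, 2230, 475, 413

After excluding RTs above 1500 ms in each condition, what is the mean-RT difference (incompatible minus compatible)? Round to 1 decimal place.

incompatible: exclude 2230
M(compatible) = 3980/9 = 442.222
M(incompatible) = 4476/9 = 497.333
Difference = 497.333 − 442.222 = 55.111 ms

55.1 ms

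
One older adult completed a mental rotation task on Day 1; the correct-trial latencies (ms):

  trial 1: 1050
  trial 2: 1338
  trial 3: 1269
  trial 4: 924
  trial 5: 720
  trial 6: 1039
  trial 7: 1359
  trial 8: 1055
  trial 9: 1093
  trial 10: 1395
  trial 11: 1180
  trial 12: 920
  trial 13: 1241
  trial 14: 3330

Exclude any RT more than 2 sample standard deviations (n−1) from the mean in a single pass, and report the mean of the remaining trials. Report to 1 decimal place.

n = 14, ΣRT = 17913, M = 1279.500
Σ(x−M)² = 5003479.50; s = √(5003479.50/13) = 620.389
Cutoffs: 1279.500 ± 2·620.389 → [38.7, 2520.3]
Outside: 3330 → excluded.
Retained (n=13): Σ = 14583, mean = 14583/13 = 1121.769

1121.8 ms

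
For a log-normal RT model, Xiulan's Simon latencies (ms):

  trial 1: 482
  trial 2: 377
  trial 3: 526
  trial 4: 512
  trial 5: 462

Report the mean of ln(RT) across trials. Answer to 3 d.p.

ln(RT): 6.1779, 5.9322, 6.2653, 6.2383, 6.1356
Σ ln(RT) = 30.7494
Mean = 30.7494/5 = 6.14988

6.150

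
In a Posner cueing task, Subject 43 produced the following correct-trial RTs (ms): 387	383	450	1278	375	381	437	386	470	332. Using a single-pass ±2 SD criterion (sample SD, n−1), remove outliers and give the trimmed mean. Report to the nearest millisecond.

400 ms

n = 10, ΣRT = 4879, M = 487.900
Σ(x−M)² = 708652.90; s = √(708652.90/9) = 280.605
Cutoffs: 487.900 ± 2·280.605 → [-73.3, 1049.1]
Outside: 1278 → excluded.
Retained (n=9): Σ = 3601, mean = 3601/9 = 400.111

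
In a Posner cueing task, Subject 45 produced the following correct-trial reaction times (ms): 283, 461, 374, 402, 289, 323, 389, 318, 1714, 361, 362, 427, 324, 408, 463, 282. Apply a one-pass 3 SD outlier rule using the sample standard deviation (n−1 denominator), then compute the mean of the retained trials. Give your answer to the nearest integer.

364 ms

n = 16, ΣRT = 7180, M = 448.750
Σ(x−M)² = 1759183.00; s = √(1759183.00/15) = 342.460
Cutoffs: 448.750 ± 3·342.460 → [-578.6, 1476.1]
Outside: 1714 → excluded.
Retained (n=15): Σ = 5466, mean = 5466/15 = 364.400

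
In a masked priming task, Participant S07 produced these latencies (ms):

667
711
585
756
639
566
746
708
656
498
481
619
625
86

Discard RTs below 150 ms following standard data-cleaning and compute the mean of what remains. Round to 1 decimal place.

Excluded: 86
Retained (n=13): Σ = 8257
Mean = 8257/13 = 635.1538

635.2 ms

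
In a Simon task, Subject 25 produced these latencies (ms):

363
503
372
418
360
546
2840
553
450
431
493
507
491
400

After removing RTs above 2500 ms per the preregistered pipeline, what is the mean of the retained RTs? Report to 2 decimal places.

452.85 ms

Excluded: 2840
Retained (n=13): Σ = 5887
Mean = 5887/13 = 452.8462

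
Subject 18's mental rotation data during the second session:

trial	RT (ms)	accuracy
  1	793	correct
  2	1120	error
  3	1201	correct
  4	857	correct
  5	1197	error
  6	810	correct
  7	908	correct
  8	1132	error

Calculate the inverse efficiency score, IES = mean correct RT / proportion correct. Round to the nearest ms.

Correct trials (n=5): 793, 1201, 857, 810, 908
Mean correct RT = 4569/5 = 913.8000 ms
Proportion correct = 5/8
IES = 913.8000 / (5/8) = 1462.080 ms

1462 ms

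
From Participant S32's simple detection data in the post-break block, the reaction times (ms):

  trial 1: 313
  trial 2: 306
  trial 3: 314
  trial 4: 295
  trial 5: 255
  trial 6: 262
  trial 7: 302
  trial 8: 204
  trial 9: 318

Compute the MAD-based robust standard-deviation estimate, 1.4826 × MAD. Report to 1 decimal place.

Sorted: 204, 255, 262, 295, 302, 306, 313, 314, 318 → median = 302
|x − 302| sorted: 0, 4, 7, 11, 12, 16, 40, 47, 98 → MAD = 12
Robust SD ≈ 1.4826 × 12 = 17.791

17.8 ms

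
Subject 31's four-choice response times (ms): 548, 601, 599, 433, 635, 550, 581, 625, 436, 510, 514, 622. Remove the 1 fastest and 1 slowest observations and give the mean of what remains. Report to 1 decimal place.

Sorted: 433, 436, 510, 514, 548, 550, 581, 599, 601, 622, 625, 635
Drop lowest 1 (433) and highest 1 (635)
Remaining (n=10): Σ = 5586, mean = 5586/10 = 558.600

558.6 ms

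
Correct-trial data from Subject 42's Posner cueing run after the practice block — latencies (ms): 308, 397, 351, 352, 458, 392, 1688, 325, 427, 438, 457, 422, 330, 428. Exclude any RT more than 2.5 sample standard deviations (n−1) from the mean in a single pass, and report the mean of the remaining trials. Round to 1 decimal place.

391.2 ms

n = 14, ΣRT = 6773, M = 483.786
Σ(x−M)² = 1594484.36; s = √(1594484.36/13) = 350.218
Cutoffs: 483.786 ± 2.5·350.218 → [-391.8, 1359.3]
Outside: 1688 → excluded.
Retained (n=13): Σ = 5085, mean = 5085/13 = 391.154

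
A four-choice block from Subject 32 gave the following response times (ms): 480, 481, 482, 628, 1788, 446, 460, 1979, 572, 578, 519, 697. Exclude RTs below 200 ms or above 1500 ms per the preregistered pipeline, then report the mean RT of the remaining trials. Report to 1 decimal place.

Excluded: 1788, 1979
Retained (n=10): Σ = 5343
Mean = 5343/10 = 534.3000

534.3 ms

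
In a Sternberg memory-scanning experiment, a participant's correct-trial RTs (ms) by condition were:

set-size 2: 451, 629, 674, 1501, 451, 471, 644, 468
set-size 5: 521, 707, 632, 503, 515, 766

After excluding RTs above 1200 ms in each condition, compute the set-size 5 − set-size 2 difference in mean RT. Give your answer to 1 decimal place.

66.2 ms

set-size 2: exclude 1501
M(set-size 2) = 3788/7 = 541.143
M(set-size 5) = 3644/6 = 607.333
Difference = 607.333 − 541.143 = 66.190 ms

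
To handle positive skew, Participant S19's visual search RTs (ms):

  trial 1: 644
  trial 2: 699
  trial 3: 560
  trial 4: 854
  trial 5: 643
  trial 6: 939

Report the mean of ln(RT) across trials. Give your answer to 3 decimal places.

6.568

ln(RT): 6.4677, 6.5497, 6.3279, 6.7499, 6.4661, 6.8448
Σ ln(RT) = 39.4062
Mean = 39.4062/6 = 6.56770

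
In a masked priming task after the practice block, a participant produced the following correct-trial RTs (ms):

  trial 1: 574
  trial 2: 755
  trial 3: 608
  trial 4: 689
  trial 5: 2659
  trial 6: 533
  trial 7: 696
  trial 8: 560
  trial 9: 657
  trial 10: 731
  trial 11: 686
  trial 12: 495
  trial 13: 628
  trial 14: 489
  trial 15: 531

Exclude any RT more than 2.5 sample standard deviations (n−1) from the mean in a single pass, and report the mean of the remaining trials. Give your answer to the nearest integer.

n = 15, ΣRT = 11291, M = 752.733
Σ(x−M)² = 3994256.93; s = √(3994256.93/14) = 534.139
Cutoffs: 752.733 ± 2.5·534.139 → [-582.6, 2088.1]
Outside: 2659 → excluded.
Retained (n=14): Σ = 8632, mean = 8632/14 = 616.571

617 ms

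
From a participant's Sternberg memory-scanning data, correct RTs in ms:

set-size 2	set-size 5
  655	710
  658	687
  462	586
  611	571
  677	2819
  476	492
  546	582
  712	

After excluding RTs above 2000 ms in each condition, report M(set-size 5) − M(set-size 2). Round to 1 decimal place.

set-size 5: exclude 2819
M(set-size 2) = 4797/8 = 599.625
M(set-size 5) = 3628/6 = 604.667
Difference = 604.667 − 599.625 = 5.042 ms

5.0 ms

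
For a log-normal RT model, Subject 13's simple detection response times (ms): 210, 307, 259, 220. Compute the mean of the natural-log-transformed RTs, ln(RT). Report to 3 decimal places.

ln(RT): 5.3471, 5.7268, 5.5568, 5.3936
Σ ln(RT) = 22.0244
Mean = 22.0244/4 = 5.50610

5.506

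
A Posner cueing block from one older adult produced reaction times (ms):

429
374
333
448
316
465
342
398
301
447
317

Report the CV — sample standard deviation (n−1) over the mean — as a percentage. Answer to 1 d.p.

16.1%

n = 11, Σ = 4170, M = 379.0909
Σ(x−M)² = 37048.909; s = √(37048.909/10) = 60.8678
CV = 60.8678 / 379.0909 = 0.16056 = 16.056%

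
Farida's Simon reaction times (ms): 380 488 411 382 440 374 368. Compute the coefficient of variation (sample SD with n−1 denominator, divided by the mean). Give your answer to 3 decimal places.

n = 7, Σ = 2843, M = 406.1429
Σ(x−M)² = 11624.857; s = √(11624.857/6) = 44.0168
CV = 44.0168 / 406.1429 = 0.10838

0.108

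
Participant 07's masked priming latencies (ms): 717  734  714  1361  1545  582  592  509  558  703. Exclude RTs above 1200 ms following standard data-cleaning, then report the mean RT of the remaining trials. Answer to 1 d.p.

638.6 ms

Excluded: 1361, 1545
Retained (n=8): Σ = 5109
Mean = 5109/8 = 638.6250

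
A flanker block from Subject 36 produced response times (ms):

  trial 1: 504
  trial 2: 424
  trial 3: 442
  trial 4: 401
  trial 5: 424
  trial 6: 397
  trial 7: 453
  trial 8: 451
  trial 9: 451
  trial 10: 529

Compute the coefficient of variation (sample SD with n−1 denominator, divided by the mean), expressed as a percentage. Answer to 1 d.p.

n = 10, Σ = 4476, M = 447.6000
Σ(x−M)² = 15736.400; s = √(15736.400/9) = 41.8149
CV = 41.8149 / 447.6000 = 0.09342 = 9.342%

9.3%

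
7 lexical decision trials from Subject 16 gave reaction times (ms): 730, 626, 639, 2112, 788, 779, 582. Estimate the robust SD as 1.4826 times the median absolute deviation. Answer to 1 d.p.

Sorted: 582, 626, 639, 730, 779, 788, 2112 → median = 730
|x − 730| sorted: 0, 49, 58, 91, 104, 148, 1382 → MAD = 91
Robust SD ≈ 1.4826 × 91 = 134.917

134.9 ms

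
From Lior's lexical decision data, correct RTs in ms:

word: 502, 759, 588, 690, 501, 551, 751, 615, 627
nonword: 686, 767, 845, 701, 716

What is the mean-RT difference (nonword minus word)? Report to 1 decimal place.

122.6 ms

M(word) = 5584/9 = 620.444
M(nonword) = 3715/5 = 743.000
Difference = 743.000 − 620.444 = 122.556 ms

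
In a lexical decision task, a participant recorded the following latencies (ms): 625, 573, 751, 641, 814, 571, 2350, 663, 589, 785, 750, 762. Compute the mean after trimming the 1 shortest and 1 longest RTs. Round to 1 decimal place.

Sorted: 571, 573, 589, 625, 641, 663, 750, 751, 762, 785, 814, 2350
Drop lowest 1 (571) and highest 1 (2350)
Remaining (n=10): Σ = 6953, mean = 6953/10 = 695.300

695.3 ms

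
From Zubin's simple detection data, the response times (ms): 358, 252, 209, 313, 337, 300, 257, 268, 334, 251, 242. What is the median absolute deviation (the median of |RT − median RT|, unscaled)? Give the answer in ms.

32 ms

Sorted: 209, 242, 251, 252, 257, 268, 300, 313, 334, 337, 358 → median = 268
|x − 268|: 90, 16, 59, 45, 69, 32, 11, 0, 66, 17, 26
Sorted deviations: 0, 11, 16, 17, 26, 32, 45, 59, 66, 69, 90 → MAD = 32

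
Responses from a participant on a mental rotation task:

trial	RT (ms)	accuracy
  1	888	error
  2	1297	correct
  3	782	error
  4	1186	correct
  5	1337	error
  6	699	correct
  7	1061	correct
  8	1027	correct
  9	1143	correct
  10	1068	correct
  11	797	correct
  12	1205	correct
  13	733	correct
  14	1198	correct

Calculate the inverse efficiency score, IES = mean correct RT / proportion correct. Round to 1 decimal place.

Correct trials (n=11): 1297, 1186, 699, 1061, 1027, 1143, 1068, 797, 1205, 733, 1198
Mean correct RT = 11414/11 = 1037.6364 ms
Proportion correct = 11/14
IES = 1037.6364 / (11/14) = 1320.628 ms

1320.6 ms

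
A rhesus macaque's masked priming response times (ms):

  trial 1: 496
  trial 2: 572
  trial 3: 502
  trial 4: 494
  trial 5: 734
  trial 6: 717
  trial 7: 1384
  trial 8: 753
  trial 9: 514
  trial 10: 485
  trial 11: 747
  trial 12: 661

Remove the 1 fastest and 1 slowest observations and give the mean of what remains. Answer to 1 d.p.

619.0 ms

Sorted: 485, 494, 496, 502, 514, 572, 661, 717, 734, 747, 753, 1384
Drop lowest 1 (485) and highest 1 (1384)
Remaining (n=10): Σ = 6190, mean = 6190/10 = 619.000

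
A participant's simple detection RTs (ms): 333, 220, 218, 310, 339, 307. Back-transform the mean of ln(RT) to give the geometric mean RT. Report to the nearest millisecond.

ln(RT): 5.8081, 5.3936, 5.3845, 5.7366, 5.8260, 5.7268
Mean ln(RT) = 33.8757/6 = 5.64595
Geometric mean = exp(5.64595) = 283.14 ms

283 ms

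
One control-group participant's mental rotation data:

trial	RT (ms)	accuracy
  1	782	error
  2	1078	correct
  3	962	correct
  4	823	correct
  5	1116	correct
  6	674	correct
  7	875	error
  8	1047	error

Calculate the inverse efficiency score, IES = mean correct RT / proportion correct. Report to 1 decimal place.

Correct trials (n=5): 1078, 962, 823, 1116, 674
Mean correct RT = 4653/5 = 930.6000 ms
Proportion correct = 5/8
IES = 930.6000 / (5/8) = 1488.960 ms

1489.0 ms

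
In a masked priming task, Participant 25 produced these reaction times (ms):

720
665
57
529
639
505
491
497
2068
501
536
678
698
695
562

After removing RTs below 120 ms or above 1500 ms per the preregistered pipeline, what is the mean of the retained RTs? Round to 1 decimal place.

Excluded: 57, 2068
Retained (n=13): Σ = 7716
Mean = 7716/13 = 593.5385

593.5 ms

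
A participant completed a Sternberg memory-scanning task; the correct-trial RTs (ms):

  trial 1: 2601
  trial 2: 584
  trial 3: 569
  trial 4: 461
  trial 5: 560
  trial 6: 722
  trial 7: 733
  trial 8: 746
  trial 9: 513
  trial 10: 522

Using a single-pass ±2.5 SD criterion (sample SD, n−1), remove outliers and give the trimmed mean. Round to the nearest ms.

601 ms

n = 10, ΣRT = 8011, M = 801.100
Σ(x−M)² = 3689268.90; s = √(3689268.90/9) = 640.249
Cutoffs: 801.100 ± 2.5·640.249 → [-799.5, 2401.7]
Outside: 2601 → excluded.
Retained (n=9): Σ = 5410, mean = 5410/9 = 601.111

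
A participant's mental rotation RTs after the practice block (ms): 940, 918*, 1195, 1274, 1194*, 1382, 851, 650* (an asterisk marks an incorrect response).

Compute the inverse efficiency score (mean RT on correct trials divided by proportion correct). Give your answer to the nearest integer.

Correct trials (n=5): 940, 1195, 1274, 1382, 851
Mean correct RT = 5642/5 = 1128.4000 ms
Proportion correct = 5/8
IES = 1128.4000 / (5/8) = 1805.440 ms

1805 ms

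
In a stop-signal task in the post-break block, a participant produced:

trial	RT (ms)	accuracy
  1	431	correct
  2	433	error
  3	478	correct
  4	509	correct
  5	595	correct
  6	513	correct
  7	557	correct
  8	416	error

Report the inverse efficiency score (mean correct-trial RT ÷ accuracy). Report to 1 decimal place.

685.1 ms

Correct trials (n=6): 431, 478, 509, 595, 513, 557
Mean correct RT = 3083/6 = 513.8333 ms
Proportion correct = 6/8
IES = 513.8333 / (6/8) = 685.111 ms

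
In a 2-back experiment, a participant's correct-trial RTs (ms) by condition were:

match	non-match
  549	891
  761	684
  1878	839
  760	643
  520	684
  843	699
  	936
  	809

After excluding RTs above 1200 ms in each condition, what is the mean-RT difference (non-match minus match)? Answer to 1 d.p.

86.5 ms

match: exclude 1878
M(match) = 3433/5 = 686.600
M(non-match) = 6185/8 = 773.125
Difference = 773.125 − 686.600 = 86.525 ms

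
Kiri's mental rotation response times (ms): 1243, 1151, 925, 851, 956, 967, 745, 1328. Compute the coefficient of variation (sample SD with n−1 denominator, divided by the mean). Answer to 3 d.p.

n = 8, Σ = 8166, M = 1020.7500
Σ(x−M)² = 281865.500; s = √(281865.500/7) = 200.6651
CV = 200.6651 / 1020.7500 = 0.19659

0.197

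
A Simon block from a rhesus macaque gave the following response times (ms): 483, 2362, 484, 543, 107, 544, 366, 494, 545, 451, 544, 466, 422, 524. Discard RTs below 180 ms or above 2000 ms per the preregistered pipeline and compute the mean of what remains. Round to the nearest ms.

489 ms

Excluded: 107, 2362
Retained (n=12): Σ = 5866
Mean = 5866/12 = 488.8333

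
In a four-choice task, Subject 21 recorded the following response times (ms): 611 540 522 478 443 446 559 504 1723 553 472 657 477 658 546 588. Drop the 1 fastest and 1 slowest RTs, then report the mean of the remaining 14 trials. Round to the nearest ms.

544 ms

Sorted: 443, 446, 472, 477, 478, 504, 522, 540, 546, 553, 559, 588, 611, 657, 658, 1723
Drop lowest 1 (443) and highest 1 (1723)
Remaining (n=14): Σ = 7611, mean = 7611/14 = 543.643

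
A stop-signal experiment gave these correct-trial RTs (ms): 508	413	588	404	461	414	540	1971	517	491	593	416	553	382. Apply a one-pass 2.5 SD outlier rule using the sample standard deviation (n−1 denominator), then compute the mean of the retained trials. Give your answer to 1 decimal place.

n = 14, ΣRT = 8251, M = 589.357
Σ(x−M)² = 2119973.21; s = √(2119973.21/13) = 403.825
Cutoffs: 589.357 ± 2.5·403.825 → [-420.2, 1598.9]
Outside: 1971 → excluded.
Retained (n=13): Σ = 6280, mean = 6280/13 = 483.077

483.1 ms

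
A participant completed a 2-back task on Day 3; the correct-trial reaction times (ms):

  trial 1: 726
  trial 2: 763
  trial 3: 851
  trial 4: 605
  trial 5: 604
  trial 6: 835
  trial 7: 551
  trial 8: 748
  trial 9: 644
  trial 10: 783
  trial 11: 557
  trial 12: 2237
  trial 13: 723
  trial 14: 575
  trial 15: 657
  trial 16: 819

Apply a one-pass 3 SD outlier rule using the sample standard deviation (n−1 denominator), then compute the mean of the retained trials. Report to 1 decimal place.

696.1 ms

n = 16, ΣRT = 12678, M = 792.375
Σ(x−M)² = 2376893.75; s = √(2376893.75/15) = 398.070
Cutoffs: 792.375 ± 3·398.070 → [-401.8, 1986.6]
Outside: 2237 → excluded.
Retained (n=15): Σ = 10441, mean = 10441/15 = 696.067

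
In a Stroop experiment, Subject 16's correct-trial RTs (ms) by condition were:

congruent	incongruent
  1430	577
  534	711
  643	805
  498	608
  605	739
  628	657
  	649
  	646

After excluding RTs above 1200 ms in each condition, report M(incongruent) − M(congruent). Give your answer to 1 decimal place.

92.4 ms

congruent: exclude 1430
M(congruent) = 2908/5 = 581.600
M(incongruent) = 5392/8 = 674.000
Difference = 674.000 − 581.600 = 92.400 ms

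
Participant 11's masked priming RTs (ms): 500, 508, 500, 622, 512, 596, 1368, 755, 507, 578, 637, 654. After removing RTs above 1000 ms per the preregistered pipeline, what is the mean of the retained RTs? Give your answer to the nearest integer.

Excluded: 1368
Retained (n=11): Σ = 6369
Mean = 6369/11 = 579.0000

579 ms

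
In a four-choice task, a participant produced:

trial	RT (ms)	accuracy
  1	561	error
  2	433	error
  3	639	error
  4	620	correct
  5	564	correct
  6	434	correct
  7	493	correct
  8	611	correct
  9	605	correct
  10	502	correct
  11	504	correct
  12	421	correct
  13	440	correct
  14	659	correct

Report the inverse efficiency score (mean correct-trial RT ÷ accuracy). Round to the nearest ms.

677 ms

Correct trials (n=11): 620, 564, 434, 493, 611, 605, 502, 504, 421, 440, 659
Mean correct RT = 5853/11 = 532.0909 ms
Proportion correct = 11/14
IES = 532.0909 / (11/14) = 677.207 ms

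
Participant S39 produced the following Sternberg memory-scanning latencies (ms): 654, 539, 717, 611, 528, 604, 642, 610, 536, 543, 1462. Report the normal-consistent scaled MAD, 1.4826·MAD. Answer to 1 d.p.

99.3 ms

Sorted: 528, 536, 539, 543, 604, 610, 611, 642, 654, 717, 1462 → median = 610
|x − 610| sorted: 0, 1, 6, 32, 44, 67, 71, 74, 82, 107, 852 → MAD = 67
Robust SD ≈ 1.4826 × 67 = 99.334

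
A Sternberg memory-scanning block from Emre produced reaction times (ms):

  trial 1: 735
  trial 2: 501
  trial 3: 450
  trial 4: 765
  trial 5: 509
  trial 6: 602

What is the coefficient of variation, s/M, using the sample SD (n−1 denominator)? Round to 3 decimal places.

0.221

n = 6, Σ = 3562, M = 593.6667
Σ(x−M)² = 85795.333; s = √(85795.333/5) = 130.9926
CV = 130.9926 / 593.6667 = 0.22065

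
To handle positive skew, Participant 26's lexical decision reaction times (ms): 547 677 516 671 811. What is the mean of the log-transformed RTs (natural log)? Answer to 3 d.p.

6.455

ln(RT): 6.3044, 6.5177, 6.2461, 6.5088, 6.6983
Σ ln(RT) = 32.2753
Mean = 32.2753/5 = 6.45505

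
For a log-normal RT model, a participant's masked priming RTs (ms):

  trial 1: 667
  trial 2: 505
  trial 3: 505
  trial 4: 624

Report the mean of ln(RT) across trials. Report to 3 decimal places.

ln(RT): 6.5028, 6.2246, 6.2246, 6.4362
Σ ln(RT) = 25.3881
Mean = 25.3881/4 = 6.34701

6.347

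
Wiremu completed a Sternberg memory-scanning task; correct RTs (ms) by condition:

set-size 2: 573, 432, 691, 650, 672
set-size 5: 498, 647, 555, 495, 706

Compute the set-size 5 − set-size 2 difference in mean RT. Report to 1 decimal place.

M(set-size 2) = 3018/5 = 603.600
M(set-size 5) = 2901/5 = 580.200
Difference = 580.200 − 603.600 = -23.400 ms

-23.4 ms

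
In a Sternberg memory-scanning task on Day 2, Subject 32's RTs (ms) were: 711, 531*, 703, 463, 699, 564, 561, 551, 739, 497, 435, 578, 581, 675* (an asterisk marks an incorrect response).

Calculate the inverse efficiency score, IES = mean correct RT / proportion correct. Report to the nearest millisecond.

Correct trials (n=12): 711, 703, 463, 699, 564, 561, 551, 739, 497, 435, 578, 581
Mean correct RT = 7082/12 = 590.1667 ms
Proportion correct = 12/14
IES = 590.1667 / (12/14) = 688.528 ms

689 ms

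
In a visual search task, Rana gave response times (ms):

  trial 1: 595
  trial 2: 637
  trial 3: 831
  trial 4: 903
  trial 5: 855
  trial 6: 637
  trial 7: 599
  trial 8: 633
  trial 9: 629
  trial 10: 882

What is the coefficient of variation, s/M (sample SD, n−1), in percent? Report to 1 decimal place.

n = 10, Σ = 7201, M = 720.1000
Σ(x−M)² = 150172.900; s = √(150172.900/9) = 129.1738
CV = 129.1738 / 720.1000 = 0.17938 = 17.938%

17.9%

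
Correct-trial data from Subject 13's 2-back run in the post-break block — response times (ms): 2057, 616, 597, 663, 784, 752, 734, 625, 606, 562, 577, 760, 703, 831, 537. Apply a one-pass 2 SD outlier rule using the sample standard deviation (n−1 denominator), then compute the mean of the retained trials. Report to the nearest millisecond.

668 ms

n = 15, ΣRT = 11404, M = 760.267
Σ(x−M)² = 1912890.93; s = √(1912890.93/14) = 369.642
Cutoffs: 760.267 ± 2·369.642 → [21.0, 1499.6]
Outside: 2057 → excluded.
Retained (n=14): Σ = 9347, mean = 9347/14 = 667.643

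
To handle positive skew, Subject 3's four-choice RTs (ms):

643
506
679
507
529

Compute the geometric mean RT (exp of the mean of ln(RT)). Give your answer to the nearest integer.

568 ms

ln(RT): 6.4661, 6.2265, 6.5206, 6.2285, 6.2710
Mean ln(RT) = 31.7128/5 = 6.34256
Geometric mean = exp(6.34256) = 568.25 ms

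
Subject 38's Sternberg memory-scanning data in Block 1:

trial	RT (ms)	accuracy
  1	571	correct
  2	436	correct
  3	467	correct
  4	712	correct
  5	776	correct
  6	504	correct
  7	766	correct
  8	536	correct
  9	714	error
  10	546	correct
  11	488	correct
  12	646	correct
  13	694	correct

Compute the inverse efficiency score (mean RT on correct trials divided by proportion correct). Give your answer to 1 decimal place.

Correct trials (n=12): 571, 436, 467, 712, 776, 504, 766, 536, 546, 488, 646, 694
Mean correct RT = 7142/12 = 595.1667 ms
Proportion correct = 12/13
IES = 595.1667 / (12/13) = 644.764 ms

644.8 ms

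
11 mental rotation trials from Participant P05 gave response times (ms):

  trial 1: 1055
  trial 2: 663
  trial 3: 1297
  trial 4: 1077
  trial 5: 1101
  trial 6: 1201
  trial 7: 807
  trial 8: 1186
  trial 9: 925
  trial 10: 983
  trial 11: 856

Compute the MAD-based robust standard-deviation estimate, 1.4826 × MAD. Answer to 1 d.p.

194.2 ms

Sorted: 663, 807, 856, 925, 983, 1055, 1077, 1101, 1186, 1201, 1297 → median = 1055
|x − 1055| sorted: 0, 22, 46, 72, 130, 131, 146, 199, 242, 248, 392 → MAD = 131
Robust SD ≈ 1.4826 × 131 = 194.221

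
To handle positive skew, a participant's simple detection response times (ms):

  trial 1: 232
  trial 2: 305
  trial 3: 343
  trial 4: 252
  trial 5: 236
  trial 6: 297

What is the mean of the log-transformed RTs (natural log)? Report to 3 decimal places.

5.615

ln(RT): 5.4467, 5.7203, 5.8377, 5.5294, 5.4638, 5.6937
Σ ln(RT) = 33.6918
Mean = 33.6918/6 = 5.61530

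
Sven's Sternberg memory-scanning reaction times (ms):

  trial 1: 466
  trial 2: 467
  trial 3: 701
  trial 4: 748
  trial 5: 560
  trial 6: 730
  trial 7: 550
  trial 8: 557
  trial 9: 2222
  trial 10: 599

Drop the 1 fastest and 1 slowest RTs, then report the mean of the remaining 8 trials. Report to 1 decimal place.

Sorted: 466, 467, 550, 557, 560, 599, 701, 730, 748, 2222
Drop lowest 1 (466) and highest 1 (2222)
Remaining (n=8): Σ = 4912, mean = 4912/8 = 614.000

614.0 ms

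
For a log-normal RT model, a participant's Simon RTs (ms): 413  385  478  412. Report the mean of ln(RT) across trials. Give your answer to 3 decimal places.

6.042

ln(RT): 6.0234, 5.9532, 6.1696, 6.0210
Σ ln(RT) = 24.1673
Mean = 24.1673/4 = 6.04183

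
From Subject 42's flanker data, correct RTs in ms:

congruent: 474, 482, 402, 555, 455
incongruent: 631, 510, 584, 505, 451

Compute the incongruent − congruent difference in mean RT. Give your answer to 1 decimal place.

M(congruent) = 2368/5 = 473.600
M(incongruent) = 2681/5 = 536.200
Difference = 536.200 − 473.600 = 62.600 ms

62.6 ms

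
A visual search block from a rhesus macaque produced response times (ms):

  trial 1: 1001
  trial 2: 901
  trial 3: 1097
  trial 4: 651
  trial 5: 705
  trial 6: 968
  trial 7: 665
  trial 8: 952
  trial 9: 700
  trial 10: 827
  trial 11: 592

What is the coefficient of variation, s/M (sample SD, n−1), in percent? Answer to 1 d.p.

20.6%

n = 11, Σ = 9059, M = 823.5455
Σ(x−M)² = 287484.727; s = √(287484.727/10) = 169.5537
CV = 169.5537 / 823.5455 = 0.20588 = 20.588%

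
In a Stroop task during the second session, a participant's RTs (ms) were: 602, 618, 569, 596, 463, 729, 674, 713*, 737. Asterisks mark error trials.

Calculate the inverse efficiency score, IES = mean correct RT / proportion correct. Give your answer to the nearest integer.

701 ms

Correct trials (n=8): 602, 618, 569, 596, 463, 729, 674, 737
Mean correct RT = 4988/8 = 623.5000 ms
Proportion correct = 8/9
IES = 623.5000 / (8/9) = 701.438 ms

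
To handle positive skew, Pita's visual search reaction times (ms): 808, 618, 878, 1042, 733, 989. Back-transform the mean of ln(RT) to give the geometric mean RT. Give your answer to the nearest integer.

832 ms

ln(RT): 6.6946, 6.4265, 6.7776, 6.9489, 6.5971, 6.8967
Mean ln(RT) = 40.3414/6 = 6.72357
Geometric mean = exp(6.72357) = 831.78 ms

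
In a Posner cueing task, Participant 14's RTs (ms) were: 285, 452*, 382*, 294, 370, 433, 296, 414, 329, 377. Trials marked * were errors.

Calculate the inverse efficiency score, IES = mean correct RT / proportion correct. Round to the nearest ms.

437 ms

Correct trials (n=8): 285, 294, 370, 433, 296, 414, 329, 377
Mean correct RT = 2798/8 = 349.7500 ms
Proportion correct = 8/10
IES = 349.7500 / (8/10) = 437.188 ms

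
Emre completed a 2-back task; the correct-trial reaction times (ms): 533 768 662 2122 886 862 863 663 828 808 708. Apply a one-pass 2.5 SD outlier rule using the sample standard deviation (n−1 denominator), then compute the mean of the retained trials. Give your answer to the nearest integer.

n = 11, ΣRT = 9703, M = 882.091
Σ(x−M)² = 1808202.91; s = √(1808202.91/10) = 425.230
Cutoffs: 882.091 ± 2.5·425.230 → [-181.0, 1945.2]
Outside: 2122 → excluded.
Retained (n=10): Σ = 7581, mean = 7581/10 = 758.100

758 ms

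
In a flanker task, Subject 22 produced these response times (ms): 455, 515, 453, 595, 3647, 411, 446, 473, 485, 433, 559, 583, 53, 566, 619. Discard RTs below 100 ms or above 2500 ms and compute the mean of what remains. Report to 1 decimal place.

Excluded: 53, 3647
Retained (n=13): Σ = 6593
Mean = 6593/13 = 507.1538

507.2 ms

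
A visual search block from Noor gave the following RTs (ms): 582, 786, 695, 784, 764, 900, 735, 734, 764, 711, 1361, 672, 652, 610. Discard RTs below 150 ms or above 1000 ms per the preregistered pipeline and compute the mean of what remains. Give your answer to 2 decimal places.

Excluded: 1361
Retained (n=13): Σ = 9389
Mean = 9389/13 = 722.2308

722.23 ms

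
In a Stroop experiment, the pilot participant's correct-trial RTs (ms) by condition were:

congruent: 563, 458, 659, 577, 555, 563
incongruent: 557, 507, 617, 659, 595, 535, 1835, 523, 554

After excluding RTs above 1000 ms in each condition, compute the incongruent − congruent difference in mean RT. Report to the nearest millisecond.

6 ms

incongruent: exclude 1835
M(congruent) = 3375/6 = 562.500
M(incongruent) = 4547/8 = 568.375
Difference = 568.375 − 562.500 = 5.875 ms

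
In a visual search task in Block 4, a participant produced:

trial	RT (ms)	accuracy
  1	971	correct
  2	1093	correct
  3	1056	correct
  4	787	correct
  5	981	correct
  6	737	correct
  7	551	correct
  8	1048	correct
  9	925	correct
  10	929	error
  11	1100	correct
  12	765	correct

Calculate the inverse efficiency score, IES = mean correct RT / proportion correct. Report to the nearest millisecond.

Correct trials (n=11): 971, 1093, 1056, 787, 981, 737, 551, 1048, 925, 1100, 765
Mean correct RT = 10014/11 = 910.3636 ms
Proportion correct = 11/12
IES = 910.3636 / (11/12) = 993.124 ms

993 ms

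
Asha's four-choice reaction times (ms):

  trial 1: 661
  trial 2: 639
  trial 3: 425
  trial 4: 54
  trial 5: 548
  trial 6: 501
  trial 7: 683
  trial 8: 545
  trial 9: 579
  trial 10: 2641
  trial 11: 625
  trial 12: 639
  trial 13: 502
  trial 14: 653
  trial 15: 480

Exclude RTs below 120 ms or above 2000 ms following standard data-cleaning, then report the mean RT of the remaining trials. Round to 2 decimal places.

Excluded: 54, 2641
Retained (n=13): Σ = 7480
Mean = 7480/13 = 575.3846

575.38 ms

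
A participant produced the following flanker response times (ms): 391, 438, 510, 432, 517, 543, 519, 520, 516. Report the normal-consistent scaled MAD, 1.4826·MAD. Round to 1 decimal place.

Sorted: 391, 432, 438, 510, 516, 517, 519, 520, 543 → median = 516
|x − 516| sorted: 0, 1, 3, 4, 6, 27, 78, 84, 125 → MAD = 6
Robust SD ≈ 1.4826 × 6 = 8.896

8.9 ms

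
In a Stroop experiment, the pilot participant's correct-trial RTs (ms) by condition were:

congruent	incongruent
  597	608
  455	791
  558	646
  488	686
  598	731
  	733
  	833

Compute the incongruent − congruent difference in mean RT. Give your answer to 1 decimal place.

179.1 ms

M(congruent) = 2696/5 = 539.200
M(incongruent) = 5028/7 = 718.286
Difference = 718.286 − 539.200 = 179.086 ms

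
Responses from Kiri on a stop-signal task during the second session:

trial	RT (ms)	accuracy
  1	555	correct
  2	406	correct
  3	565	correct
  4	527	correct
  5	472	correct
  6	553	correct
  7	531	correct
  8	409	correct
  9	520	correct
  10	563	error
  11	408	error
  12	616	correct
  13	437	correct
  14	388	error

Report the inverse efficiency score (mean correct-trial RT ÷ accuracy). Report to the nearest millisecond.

Correct trials (n=11): 555, 406, 565, 527, 472, 553, 531, 409, 520, 616, 437
Mean correct RT = 5591/11 = 508.2727 ms
Proportion correct = 11/14
IES = 508.2727 / (11/14) = 646.893 ms

647 ms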